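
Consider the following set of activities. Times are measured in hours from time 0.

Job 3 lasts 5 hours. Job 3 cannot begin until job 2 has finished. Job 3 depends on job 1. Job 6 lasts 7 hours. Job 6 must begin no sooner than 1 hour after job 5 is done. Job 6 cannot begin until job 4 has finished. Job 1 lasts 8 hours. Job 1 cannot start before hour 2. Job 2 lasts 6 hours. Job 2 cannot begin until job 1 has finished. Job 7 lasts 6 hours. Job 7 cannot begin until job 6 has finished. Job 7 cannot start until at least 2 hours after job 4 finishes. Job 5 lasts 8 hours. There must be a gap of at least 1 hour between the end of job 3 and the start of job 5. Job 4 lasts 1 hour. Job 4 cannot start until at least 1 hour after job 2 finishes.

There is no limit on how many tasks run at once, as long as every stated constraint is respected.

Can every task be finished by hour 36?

No

After its own release at hour 2, job 1 can start at hour 2 and finishes at hour 10.
Job 2 waits on job 1 (finishes hour 10), so it starts at hour 10 and finishes at 10 + 6 = hour 16.
Job 4 waits on job 2 (finishes hour 16, plus 1-hour gap → hour 17), so it starts at hour 17 and finishes at 17 + 1 = hour 18.
Job 3 needs all of job 2 (finishes hour 16); job 1 (finishes hour 10). That puts its earliest start at hour 16; it finishes at 16 + 5 = hour 21.
Job 5 waits on job 3 (finishes hour 21, plus 1-hour gap → hour 22), so it starts at hour 22 and finishes at 22 + 8 = hour 30.
Job 6 cannot start until job 5 (finishes hour 30, plus 1-hour gap → hour 31); job 4 (finishes hour 18). The controlling bound is hour 31, so job 6 finishes at 31 + 7 = hour 38.
For job 7: job 6 (finishes hour 38); job 4 (finishes hour 18, plus 2-hour gap → hour 20). Taking the maximum gives a start of hour 38, and it finishes at 38 + 6 = hour 44.
The earliest everything can be done is hour 44, which is after the deadline of 36, so it is not possible.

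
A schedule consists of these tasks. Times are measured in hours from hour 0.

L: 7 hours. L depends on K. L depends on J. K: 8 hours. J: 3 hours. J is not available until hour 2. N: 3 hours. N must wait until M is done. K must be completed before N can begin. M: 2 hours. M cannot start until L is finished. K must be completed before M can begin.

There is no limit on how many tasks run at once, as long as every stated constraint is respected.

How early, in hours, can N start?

K can start immediately at hour 0; it finishes at hour 8.
J waits on its own release at hour 2, so it starts at hour 2 and finishes at 2 + 3 = hour 5.
L needs all of K (finishes hour 8); J (finishes hour 5). That puts its earliest start at hour 8; it finishes at 8 + 7 = hour 15.
M needs all of L (finishes hour 15); K (finishes hour 8). That puts its earliest start at hour 15; it finishes at 15 + 2 = hour 17.
N waits on M (finishes hour 17); K (finishes hour 8). The latest of these is hour 17, which is the earliest N can start.

17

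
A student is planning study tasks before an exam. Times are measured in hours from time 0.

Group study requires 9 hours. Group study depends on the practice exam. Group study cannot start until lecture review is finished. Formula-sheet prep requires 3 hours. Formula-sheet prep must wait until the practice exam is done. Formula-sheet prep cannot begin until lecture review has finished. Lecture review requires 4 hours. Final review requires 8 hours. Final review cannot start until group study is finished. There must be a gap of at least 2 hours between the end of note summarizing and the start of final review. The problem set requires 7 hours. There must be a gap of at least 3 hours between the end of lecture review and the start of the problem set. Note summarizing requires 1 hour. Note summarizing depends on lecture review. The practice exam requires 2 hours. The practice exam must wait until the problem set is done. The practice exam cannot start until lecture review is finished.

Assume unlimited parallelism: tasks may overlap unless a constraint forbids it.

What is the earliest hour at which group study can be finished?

Lecture review has no prerequisites, so it starts at hour 0 and finishes at hour 4.
The problem set cannot begin until lecture review (finishes hour 4, plus 3-hour gap → hour 7). It runs from hour 7 to 7 + 7 = hour 14.
The practice exam needs all of the problem set (finishes hour 14); lecture review (finishes hour 4). That puts its earliest start at hour 14; it finishes at 14 + 2 = hour 16.
Group study has to wait for the practice exam (finishes hour 16); lecture review (finishes hour 4). The latest of these is hour 16, so group study runs hour 16 to 16 + 9 = hour 25.

25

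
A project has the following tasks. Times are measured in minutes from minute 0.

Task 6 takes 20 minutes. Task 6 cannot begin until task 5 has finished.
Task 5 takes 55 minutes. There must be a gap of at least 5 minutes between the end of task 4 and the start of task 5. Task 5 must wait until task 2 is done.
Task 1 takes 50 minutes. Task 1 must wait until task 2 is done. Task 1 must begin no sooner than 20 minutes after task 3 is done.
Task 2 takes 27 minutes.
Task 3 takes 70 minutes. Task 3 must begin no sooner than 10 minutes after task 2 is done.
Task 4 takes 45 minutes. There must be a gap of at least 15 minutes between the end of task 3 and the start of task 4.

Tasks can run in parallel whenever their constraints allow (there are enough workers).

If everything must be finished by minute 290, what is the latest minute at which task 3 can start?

80

To finish by minute 290, task 1 (duration 50) must start no later than minute 240.
To finish by minute 290, task 6 (duration 20) must start no later than minute 270.
Task 5 must finish before task 6 (must start by minute 270). With a 55-minute duration, task 5 must start by 270 − 55 = minute 215.
Task 4 feeds into task 5 (must start by minute 215, minus 5-minute gap → minute 210); so task 4 must finish by minute 210 and therefore start by minute 165.
For task 3: task 1 (must start by minute 240, minus 20-minute gap → minute 220); task 4 (must start by minute 165, minus 15-minute gap → minute 150). The most restrictive is minute 150; with a 70-minute duration, task 3 must start by minute 80.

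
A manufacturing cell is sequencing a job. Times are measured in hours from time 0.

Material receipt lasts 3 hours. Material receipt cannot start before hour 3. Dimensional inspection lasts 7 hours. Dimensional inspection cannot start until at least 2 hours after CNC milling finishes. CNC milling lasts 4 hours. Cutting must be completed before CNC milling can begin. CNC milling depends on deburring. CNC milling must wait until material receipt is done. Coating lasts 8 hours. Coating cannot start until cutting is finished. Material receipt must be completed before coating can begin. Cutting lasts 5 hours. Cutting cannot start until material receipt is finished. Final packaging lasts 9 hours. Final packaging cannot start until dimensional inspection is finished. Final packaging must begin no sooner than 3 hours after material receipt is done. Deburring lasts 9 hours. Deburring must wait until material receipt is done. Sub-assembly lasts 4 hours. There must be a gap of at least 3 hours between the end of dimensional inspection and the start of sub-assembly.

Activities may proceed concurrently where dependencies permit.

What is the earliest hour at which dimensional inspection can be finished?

28

After its own release at hour 3, material receipt can start at hour 3 and finishes at hour 6.
After material receipt (finishes hour 6), deburring can start at hour 6 and finishes at hour 15.
Cutting waits on material receipt (finishes hour 6), so it starts at hour 6 and finishes at 6 + 5 = hour 11.
CNC milling has to wait for cutting (finishes hour 11); deburring (finishes hour 15); material receipt (finishes hour 6). The latest of these is hour 15, so CNC milling runs hour 15 to 15 + 4 = hour 19.
Dimensional inspection cannot begin until CNC milling (finishes hour 19, plus 2-hour gap → hour 21). It runs from hour 21 to 21 + 7 = hour 28.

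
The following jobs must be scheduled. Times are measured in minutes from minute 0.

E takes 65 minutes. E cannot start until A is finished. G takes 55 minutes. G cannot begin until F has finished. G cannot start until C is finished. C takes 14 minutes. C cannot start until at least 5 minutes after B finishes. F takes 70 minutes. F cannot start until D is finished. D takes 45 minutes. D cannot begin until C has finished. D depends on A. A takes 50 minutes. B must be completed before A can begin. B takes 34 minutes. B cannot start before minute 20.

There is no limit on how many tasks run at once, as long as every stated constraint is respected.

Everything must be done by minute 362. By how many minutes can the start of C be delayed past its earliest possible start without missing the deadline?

After its own release at minute 20, B can start at minute 20 and finishes at minute 54.
After B (finishes minute 54, plus 5-minute gap → minute 59), C can start at minute 59 and finishes at minute 73.

Working backward from the deadline:
G has no dependents, so it just needs to finish by minute 362. Starting by 362 − 55 = minute 307 achieves that.
F feeds into G (must start by minute 307); so F must finish by minute 307 and therefore start by minute 237.
D feeds into F (must start by minute 237); so D must finish by minute 237 and therefore start by minute 192.
C has several dependents: D (must start by minute 192); G (must start by minute 307). The earliest of those limits is minute 192, so C must start by 192 − 14 = minute 178.
So C can start as early as minute 59 and as late as minute 178, giving 178 − 59 = 119 minutes of slack.

119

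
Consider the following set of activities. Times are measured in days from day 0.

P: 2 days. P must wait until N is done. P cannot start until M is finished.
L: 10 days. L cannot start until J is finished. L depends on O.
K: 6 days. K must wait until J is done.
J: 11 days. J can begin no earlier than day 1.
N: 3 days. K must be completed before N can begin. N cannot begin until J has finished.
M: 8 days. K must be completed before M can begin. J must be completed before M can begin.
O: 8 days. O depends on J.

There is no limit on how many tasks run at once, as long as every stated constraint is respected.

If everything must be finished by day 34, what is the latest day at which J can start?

5

P has no dependents, so it just needs to finish by day 34. Starting by 34 − 2 = day 32 achieves that.
Since P (must start by day 32) depends on it, M must finish by day 32. Backing off its 8-day duration gives a latest start of day 24.
N feeds into P (must start by day 32); so N must finish by day 32 and therefore start by day 29.
K has several dependents: M (must start by day 24); N (must start by day 29). The earliest of those limits is day 24, so K must start by 24 − 6 = day 18.
Nothing follows L; the deadline of day 34 is its only limit. It must start by 34 − 10 = day 24.
O must finish before L (must start by day 24). With an 8-day duration, O must start by 24 − 8 = day 16.
For J: K (must start by day 18); L (must start by day 24); M (must start by day 24); N (must start by day 29); O (must start by day 16). The most restrictive is day 16; with an 11-day duration, J must start by day 5.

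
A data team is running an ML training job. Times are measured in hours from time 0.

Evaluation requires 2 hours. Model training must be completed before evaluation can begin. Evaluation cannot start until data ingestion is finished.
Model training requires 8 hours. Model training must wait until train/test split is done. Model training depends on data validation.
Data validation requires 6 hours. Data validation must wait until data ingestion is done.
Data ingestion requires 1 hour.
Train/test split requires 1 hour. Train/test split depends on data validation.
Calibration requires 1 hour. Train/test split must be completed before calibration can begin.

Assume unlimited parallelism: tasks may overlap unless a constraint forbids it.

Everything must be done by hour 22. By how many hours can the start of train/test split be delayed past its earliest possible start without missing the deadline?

Nothing blocks data ingestion, so it runs from hour 0 to hour 1.
After data ingestion (finishes hour 1), data validation can start at hour 1 and finishes at hour 7.
Train/test split cannot begin until data validation (finishes hour 7). It runs from hour 7 to 7 + 1 = hour 8.

Working backward from the deadline:
Evaluation must finish by hour 22; it takes 2 hours, so it must start by 22 − 2 = hour 20.
Model training feeds into evaluation (must start by hour 20); so model training must finish by hour 20 and therefore start by hour 12.
Calibration must finish by hour 22; it takes 1 hour, so it must start by 22 − 1 = hour 21.
For train/test split: model training (must start by hour 12); calibration (must start by hour 21). The most restrictive is hour 12; with a 1-hour duration, train/test split must start by hour 11.
So train/test split can start as early as hour 7 and as late as hour 11, giving 11 − 7 = 4 hours of slack.

4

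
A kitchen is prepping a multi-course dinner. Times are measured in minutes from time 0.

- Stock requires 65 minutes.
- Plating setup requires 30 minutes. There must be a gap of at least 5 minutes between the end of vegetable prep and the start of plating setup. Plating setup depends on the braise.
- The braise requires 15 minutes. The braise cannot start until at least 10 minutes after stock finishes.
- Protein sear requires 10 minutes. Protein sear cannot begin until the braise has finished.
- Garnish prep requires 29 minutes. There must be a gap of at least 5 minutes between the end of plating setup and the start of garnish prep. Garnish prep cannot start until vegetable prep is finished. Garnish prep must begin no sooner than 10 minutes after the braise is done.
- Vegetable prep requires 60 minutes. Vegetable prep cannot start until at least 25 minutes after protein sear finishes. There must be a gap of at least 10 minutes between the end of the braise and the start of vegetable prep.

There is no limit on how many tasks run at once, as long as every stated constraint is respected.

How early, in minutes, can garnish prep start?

225

Stock can start immediately at minute 0; it finishes at minute 65.
The braise cannot begin until stock (finishes minute 65, plus 10-minute gap → minute 75). It runs from minute 75 to 75 + 15 = minute 90.
After the braise (finishes minute 90), protein sear can start at minute 90 and finishes at minute 100.
For vegetable prep: protein sear (finishes minute 100, plus 25-minute gap → minute 125); the braise (finishes minute 90, plus 10-minute gap → minute 100). Taking the maximum gives a start of minute 125, and it finishes at 125 + 60 = minute 185.
Plating setup has to wait for vegetable prep (finishes minute 185, plus 5-minute gap → minute 190); the braise (finishes minute 90). The latest of these is minute 190, so plating setup runs minute 190 to 190 + 30 = minute 220.
Garnish prep waits on plating setup (finishes minute 220, plus 5-minute gap → minute 225); vegetable prep (finishes minute 185); the braise (finishes minute 90, plus 10-minute gap → minute 100). The latest of these is minute 225, which is the earliest garnish prep can start.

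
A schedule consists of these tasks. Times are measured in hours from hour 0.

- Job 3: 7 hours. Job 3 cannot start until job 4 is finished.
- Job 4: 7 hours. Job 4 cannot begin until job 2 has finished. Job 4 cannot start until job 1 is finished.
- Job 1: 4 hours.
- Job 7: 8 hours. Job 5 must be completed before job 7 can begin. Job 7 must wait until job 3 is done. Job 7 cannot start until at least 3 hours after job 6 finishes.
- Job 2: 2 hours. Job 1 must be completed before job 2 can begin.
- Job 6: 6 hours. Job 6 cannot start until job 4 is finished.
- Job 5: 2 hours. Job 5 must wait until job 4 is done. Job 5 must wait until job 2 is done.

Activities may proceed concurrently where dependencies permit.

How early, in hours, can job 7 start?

22

Job 1 has no prerequisites, so it starts at hour 0 and finishes at hour 4.
After job 1 (finishes hour 4), job 2 can start at hour 4 and finishes at hour 6.
Job 4 has to wait for job 2 (finishes hour 6); job 1 (finishes hour 4). The latest of these is hour 6, so job 4 runs hour 6 to 6 + 7 = hour 13.
After job 4 (finishes hour 13), job 6 can start at hour 13 and finishes at hour 19.
Job 5 has to wait for job 4 (finishes hour 13); job 2 (finishes hour 6). The latest of these is hour 13, so job 5 runs hour 13 to 13 + 2 = hour 15.
After job 4 (finishes hour 13), job 3 can start at hour 13 and finishes at hour 20.
Job 7 waits on job 5 (finishes hour 15); job 3 (finishes hour 20); job 6 (finishes hour 19, plus 3-hour gap → hour 22). The latest of these is hour 22, which is the earliest job 7 can start.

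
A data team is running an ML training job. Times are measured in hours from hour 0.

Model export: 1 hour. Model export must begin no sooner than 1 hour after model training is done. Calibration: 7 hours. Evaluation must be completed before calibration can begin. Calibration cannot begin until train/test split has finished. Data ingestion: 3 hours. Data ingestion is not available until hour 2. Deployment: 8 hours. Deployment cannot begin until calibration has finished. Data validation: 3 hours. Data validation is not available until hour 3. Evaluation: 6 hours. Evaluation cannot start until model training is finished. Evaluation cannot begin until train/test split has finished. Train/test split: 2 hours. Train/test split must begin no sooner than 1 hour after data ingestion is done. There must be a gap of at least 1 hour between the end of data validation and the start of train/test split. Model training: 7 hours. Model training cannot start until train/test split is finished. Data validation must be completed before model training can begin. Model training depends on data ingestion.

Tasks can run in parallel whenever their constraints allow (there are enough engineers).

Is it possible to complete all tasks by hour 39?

Yes

Data validation waits on its own release at hour 3, so it starts at hour 3 and finishes at 3 + 3 = hour 6.
Data ingestion waits on its own release at hour 2, so it starts at hour 2 and finishes at 2 + 3 = hour 5.
Train/test split needs all of data ingestion (finishes hour 5, plus 1-hour gap → hour 6); data validation (finishes hour 6, plus 1-hour gap → hour 7). That puts its earliest start at hour 7; it finishes at 7 + 2 = hour 9.
Model training cannot start until train/test split (finishes hour 9); data validation (finishes hour 6); data ingestion (finishes hour 5). The controlling bound is hour 9, so model training finishes at 9 + 7 = hour 16.
Model export waits on model training (finishes hour 16, plus 1-hour gap → hour 17), so it starts at hour 17 and finishes at 17 + 1 = hour 18.
For evaluation: model training (finishes hour 16); train/test split (finishes hour 9). Taking the maximum gives a start of hour 16, and it finishes at 16 + 6 = hour 22.
Calibration has to wait for evaluation (finishes hour 22); train/test split (finishes hour 9). The latest of these is hour 22, so calibration runs hour 22 to 22 + 7 = hour 29.
Deployment waits on calibration (finishes hour 29), so it starts at hour 29 and finishes at 29 + 8 = hour 37.
Every task is finished by hour 37, which is no later than the deadline of 39, so the schedule is feasible.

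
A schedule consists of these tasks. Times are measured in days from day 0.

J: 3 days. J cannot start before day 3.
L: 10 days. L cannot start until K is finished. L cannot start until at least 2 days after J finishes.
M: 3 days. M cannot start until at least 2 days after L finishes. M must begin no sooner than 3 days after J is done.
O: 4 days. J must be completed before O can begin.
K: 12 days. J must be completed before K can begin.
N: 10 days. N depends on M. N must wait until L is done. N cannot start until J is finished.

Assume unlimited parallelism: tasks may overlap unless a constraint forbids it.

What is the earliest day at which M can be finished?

J cannot begin until its own release at day 3. It runs from day 3 to 3 + 3 = day 6.
After J (finishes day 6), K can start at day 6 and finishes at day 18.
L has to wait for K (finishes day 18); J (finishes day 6, plus 2-day gap → day 8). The latest of these is day 18, so L runs day 18 to 18 + 10 = day 28.
M needs all of L (finishes day 28, plus 2-day gap → day 30); J (finishes day 6, plus 3-day gap → day 9). That puts its earliest start at day 30; it finishes at 30 + 3 = day 33.

33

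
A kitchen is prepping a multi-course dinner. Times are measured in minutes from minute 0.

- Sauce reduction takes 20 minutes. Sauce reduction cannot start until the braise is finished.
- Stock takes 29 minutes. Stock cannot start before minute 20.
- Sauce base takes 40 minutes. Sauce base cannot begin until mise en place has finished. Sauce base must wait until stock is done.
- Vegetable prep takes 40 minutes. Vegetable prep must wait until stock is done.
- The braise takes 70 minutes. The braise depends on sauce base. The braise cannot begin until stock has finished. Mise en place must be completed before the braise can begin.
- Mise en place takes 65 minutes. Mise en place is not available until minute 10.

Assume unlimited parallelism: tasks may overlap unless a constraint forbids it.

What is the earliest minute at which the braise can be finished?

After its own release at minute 20, stock can start at minute 20 and finishes at minute 49.
Mise en place waits on its own release at minute 10, so it starts at minute 10 and finishes at 10 + 65 = minute 75.
Sauce base needs all of mise en place (finishes minute 75); stock (finishes minute 49). That puts its earliest start at minute 75; it finishes at 75 + 40 = minute 115.
For the braise: sauce base (finishes minute 115); stock (finishes minute 49); mise en place (finishes minute 75). Taking the maximum gives a start of minute 115, and it finishes at 115 + 70 = minute 185.

185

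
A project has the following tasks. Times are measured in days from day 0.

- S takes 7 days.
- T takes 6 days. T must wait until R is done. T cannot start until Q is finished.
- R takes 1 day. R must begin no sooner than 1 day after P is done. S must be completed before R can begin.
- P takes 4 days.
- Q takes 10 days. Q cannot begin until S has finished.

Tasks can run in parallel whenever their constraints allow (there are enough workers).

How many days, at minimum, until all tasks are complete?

23

Nothing blocks S, so it runs from day 0 to day 7.
After S (finishes day 7), Q can start at day 7 and finishes at day 17.
P has no prerequisites, so it starts at day 0 and finishes at day 4.
For R: P (finishes day 4, plus 1-day gap → day 5); S (finishes day 7). Taking the maximum gives a start of day 7, and it finishes at 7 + 1 = day 8.
T needs all of R (finishes day 8); Q (finishes day 17). That puts its earliest start at day 17; it finishes at 17 + 6 = day 23.
All tasks are finished once the last one completes. Finish times: P at 4, Q at 17, R at 8, S at 7, T at 23. The latest is day 23.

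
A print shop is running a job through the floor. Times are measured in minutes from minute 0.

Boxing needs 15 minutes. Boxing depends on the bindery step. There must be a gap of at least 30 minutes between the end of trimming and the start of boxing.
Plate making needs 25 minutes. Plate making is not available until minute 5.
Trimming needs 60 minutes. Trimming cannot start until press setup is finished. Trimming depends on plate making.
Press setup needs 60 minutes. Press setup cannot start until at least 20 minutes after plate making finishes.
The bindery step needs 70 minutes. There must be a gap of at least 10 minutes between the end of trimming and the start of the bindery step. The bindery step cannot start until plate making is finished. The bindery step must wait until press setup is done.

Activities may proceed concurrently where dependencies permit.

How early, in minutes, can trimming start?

Plate making cannot begin until its own release at minute 5. It runs from minute 5 to 5 + 25 = minute 30.
Press setup waits on plate making (finishes minute 30, plus 20-minute gap → minute 50), so it starts at minute 50 and finishes at 50 + 60 = minute 110.
Trimming waits on press setup (finishes minute 110); plate making (finishes minute 30). The latest of these is minute 110, which is the earliest trimming can start.

110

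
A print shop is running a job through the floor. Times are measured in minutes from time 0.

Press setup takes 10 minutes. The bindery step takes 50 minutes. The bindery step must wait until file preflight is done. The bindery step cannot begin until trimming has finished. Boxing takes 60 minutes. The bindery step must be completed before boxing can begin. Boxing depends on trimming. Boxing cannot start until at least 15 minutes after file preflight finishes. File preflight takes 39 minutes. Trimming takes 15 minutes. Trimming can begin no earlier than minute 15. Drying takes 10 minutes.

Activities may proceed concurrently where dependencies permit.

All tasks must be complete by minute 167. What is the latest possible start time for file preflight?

To finish by minute 167, boxing (duration 60) must start no later than minute 107.
The bindery step must finish before boxing (must start by minute 107). With a 50-minute duration, the bindery step must start by 107 − 50 = minute 57.
File preflight must finish in time for the bindery step (must start by minute 57); boxing (must start by minute 107, minus 15-minute gap → minute 92). The tightest is minute 57, so file preflight must start by 57 − 39 = minute 18.

18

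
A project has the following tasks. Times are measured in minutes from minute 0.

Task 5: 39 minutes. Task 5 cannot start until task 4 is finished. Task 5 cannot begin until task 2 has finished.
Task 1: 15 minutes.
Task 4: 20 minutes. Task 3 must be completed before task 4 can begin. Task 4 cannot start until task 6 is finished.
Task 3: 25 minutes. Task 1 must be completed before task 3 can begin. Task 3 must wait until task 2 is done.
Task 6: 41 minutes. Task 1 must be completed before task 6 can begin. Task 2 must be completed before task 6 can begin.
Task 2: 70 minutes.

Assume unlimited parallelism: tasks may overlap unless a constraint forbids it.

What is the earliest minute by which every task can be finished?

Nothing blocks task 2, so it runs from minute 0 to minute 70.
Nothing blocks task 1, so it runs from minute 0 to minute 15.
Task 6 cannot start until task 1 (finishes minute 15); task 2 (finishes minute 70). The controlling bound is minute 70, so task 6 finishes at 70 + 41 = minute 111.
Task 3 needs all of task 1 (finishes minute 15); task 2 (finishes minute 70). That puts its earliest start at minute 70; it finishes at 70 + 25 = minute 95.
Task 4 has to wait for task 3 (finishes minute 95); task 6 (finishes minute 111). The latest of these is minute 111, so task 4 runs minute 111 to 111 + 20 = minute 131.
Task 5 needs all of task 4 (finishes minute 131); task 2 (finishes minute 70). That puts its earliest start at minute 131; it finishes at 131 + 39 = minute 170.
All tasks are finished once the last one completes. Finish times: Task 1 at 15, Task 2 at 70, Task 3 at 95, Task 4 at 131, Task 5 at 170, Task 6 at 111. The latest is minute 170.

170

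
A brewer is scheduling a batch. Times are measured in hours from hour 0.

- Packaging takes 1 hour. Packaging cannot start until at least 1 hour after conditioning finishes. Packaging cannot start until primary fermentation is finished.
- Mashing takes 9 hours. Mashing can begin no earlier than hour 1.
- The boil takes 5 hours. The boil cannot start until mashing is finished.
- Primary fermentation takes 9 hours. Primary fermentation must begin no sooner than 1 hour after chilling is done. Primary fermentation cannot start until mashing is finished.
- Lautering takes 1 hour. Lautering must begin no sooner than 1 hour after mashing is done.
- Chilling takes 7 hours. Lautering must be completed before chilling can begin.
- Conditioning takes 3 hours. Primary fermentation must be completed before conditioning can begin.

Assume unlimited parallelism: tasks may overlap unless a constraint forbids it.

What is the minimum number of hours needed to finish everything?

Mashing cannot begin until its own release at hour 1. It runs from hour 1 to 1 + 9 = hour 10.
After mashing (finishes hour 10), the boil can start at hour 10 and finishes at hour 15.
Lautering waits on mashing (finishes hour 10, plus 1-hour gap → hour 11), so it starts at hour 11 and finishes at 11 + 1 = hour 12.
Chilling waits on lautering (finishes hour 12), so it starts at hour 12 and finishes at 12 + 7 = hour 19.
Primary fermentation has to wait for chilling (finishes hour 19, plus 1-hour gap → hour 20); mashing (finishes hour 10). The latest of these is hour 20, so primary fermentation runs hour 20 to 20 + 9 = hour 29.
After primary fermentation (finishes hour 29), conditioning can start at hour 29 and finishes at hour 32.
Packaging has to wait for conditioning (finishes hour 32, plus 1-hour gap → hour 33); primary fermentation (finishes hour 29). The latest of these is hour 33, so packaging runs hour 33 to 33 + 1 = hour 34.
All tasks are finished once the last one completes. Finish times: Mashing at 10, Lautering at 12, The boil at 15, Chilling at 19, Primary fermentation at 29, Conditioning at 32, Packaging at 34. The latest is hour 34.

34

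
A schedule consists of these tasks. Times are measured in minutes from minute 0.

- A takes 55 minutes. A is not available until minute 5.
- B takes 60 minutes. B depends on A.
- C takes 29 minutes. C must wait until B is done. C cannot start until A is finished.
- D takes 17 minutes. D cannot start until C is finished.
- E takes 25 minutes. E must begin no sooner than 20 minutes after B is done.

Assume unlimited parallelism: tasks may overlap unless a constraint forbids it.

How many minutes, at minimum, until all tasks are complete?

166

A waits on its own release at minute 5, so it starts at minute 5 and finishes at 5 + 55 = minute 60.
After A (finishes minute 60), B can start at minute 60 and finishes at minute 120.
E cannot begin until B (finishes minute 120, plus 20-minute gap → minute 140). It runs from minute 140 to 140 + 25 = minute 165.
C needs all of B (finishes minute 120); A (finishes minute 60). That puts its earliest start at minute 120; it finishes at 120 + 29 = minute 149.
D waits on C (finishes minute 149), so it starts at minute 149 and finishes at 149 + 17 = minute 166.
All tasks are finished once the last one completes. Finish times: A at 60, B at 120, C at 149, D at 166, E at 165. The latest is minute 166.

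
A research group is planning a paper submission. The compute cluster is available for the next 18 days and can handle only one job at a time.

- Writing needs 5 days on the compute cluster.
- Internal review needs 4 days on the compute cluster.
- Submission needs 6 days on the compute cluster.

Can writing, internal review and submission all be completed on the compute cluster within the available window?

Running back to back, the jobs need 5 + 4 + 6 = 15 days on the compute cluster.
Since 15 ≤ 18, they fit within the window.

Yes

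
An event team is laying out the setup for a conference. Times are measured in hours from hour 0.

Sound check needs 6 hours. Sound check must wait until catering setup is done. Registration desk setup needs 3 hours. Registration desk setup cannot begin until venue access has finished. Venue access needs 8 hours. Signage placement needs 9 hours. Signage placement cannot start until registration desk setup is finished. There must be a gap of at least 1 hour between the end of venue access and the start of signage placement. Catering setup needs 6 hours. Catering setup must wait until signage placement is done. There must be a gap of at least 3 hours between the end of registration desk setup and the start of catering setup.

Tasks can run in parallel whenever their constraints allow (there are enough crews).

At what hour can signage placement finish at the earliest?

20

Venue access has no prerequisites, so it starts at hour 0 and finishes at hour 8.
Registration desk setup waits on venue access (finishes hour 8), so it starts at hour 8 and finishes at 8 + 3 = hour 11.
For signage placement: registration desk setup (finishes hour 11); venue access (finishes hour 8, plus 1-hour gap → hour 9). Taking the maximum gives a start of hour 11, and it finishes at 11 + 9 = hour 20.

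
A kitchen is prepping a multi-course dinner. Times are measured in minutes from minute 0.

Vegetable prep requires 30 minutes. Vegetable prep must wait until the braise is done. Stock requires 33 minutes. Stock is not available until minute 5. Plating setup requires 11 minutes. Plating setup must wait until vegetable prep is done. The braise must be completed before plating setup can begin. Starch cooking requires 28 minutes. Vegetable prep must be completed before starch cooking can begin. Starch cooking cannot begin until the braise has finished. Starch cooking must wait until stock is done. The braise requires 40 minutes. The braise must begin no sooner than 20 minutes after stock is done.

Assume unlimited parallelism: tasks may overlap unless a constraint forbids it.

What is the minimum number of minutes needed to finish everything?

156

After its own release at minute 5, stock can start at minute 5 and finishes at minute 38.
After stock (finishes minute 38, plus 20-minute gap → minute 58), the braise can start at minute 58 and finishes at minute 98.
Vegetable prep cannot begin until the braise (finishes minute 98). It runs from minute 98 to 98 + 30 = minute 128.
Plating setup needs all of vegetable prep (finishes minute 128); the braise (finishes minute 98). That puts its earliest start at minute 128; it finishes at 128 + 11 = minute 139.
Starch cooking needs all of vegetable prep (finishes minute 128); the braise (finishes minute 98); stock (finishes minute 38). That puts its earliest start at minute 128; it finishes at 128 + 28 = minute 156.
All tasks are finished once the last one completes. Finish times: Stock at 38, The braise at 98, Vegetable prep at 128, Starch cooking at 156, Plating setup at 139. The latest is minute 156.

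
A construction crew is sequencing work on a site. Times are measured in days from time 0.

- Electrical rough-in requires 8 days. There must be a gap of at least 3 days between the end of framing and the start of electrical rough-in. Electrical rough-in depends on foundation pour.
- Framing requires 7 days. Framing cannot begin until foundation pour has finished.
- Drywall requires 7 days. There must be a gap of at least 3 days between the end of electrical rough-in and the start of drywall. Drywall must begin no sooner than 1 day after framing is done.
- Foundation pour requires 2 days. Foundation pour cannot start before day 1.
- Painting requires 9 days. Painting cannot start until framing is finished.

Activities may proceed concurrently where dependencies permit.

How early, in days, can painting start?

After its own release at day 1, foundation pour can start at day 1 and finishes at day 3.
After foundation pour (finishes day 3), framing can start at day 3 and finishes at day 10.
Painting waits on framing (finishes day 10), so the earliest it can start is day 10.

10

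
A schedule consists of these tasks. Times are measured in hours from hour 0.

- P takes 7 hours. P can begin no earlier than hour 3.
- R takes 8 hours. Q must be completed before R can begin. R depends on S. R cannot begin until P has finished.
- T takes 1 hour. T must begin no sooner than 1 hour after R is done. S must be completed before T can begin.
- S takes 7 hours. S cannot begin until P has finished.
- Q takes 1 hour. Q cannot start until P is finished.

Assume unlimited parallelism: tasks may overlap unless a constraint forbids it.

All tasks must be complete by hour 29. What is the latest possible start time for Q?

18

Nothing follows T; the deadline of hour 29 is its only limit. It must start by 29 − 1 = hour 28.
R feeds into T (must start by hour 28, minus 1-hour gap → hour 27); so R must finish by hour 27 and therefore start by hour 19.
Since R (must start by hour 19) depends on it, Q must finish by hour 19. Backing off its 1-hour duration gives a latest start of hour 18.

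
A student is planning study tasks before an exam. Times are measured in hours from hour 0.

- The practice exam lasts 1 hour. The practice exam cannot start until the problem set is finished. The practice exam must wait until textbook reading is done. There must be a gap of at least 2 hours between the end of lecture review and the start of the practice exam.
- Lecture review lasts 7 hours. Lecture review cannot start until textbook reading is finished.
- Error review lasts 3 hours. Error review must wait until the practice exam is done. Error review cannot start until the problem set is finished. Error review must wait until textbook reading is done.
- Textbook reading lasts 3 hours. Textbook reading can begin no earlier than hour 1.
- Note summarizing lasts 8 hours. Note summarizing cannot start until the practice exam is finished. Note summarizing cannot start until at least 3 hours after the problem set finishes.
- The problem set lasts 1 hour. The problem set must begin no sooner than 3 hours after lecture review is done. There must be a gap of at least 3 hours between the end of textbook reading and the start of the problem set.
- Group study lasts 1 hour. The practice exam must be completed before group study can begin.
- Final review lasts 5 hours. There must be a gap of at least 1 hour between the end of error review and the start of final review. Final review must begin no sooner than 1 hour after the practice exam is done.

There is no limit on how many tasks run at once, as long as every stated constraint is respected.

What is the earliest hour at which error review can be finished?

Textbook reading cannot begin until its own release at hour 1. It runs from hour 1 to 1 + 3 = hour 4.
Lecture review waits on textbook reading (finishes hour 4), so it starts at hour 4 and finishes at 4 + 7 = hour 11.
The problem set cannot start until lecture review (finishes hour 11, plus 3-hour gap → hour 14); textbook reading (finishes hour 4, plus 3-hour gap → hour 7). The controlling bound is hour 14, so the problem set finishes at 14 + 1 = hour 15.
The practice exam has to wait for the problem set (finishes hour 15); textbook reading (finishes hour 4); lecture review (finishes hour 11, plus 2-hour gap → hour 13). The latest of these is hour 15, so the practice exam runs hour 15 to 15 + 1 = hour 16.
Error review needs all of the practice exam (finishes hour 16); the problem set (finishes hour 15); textbook reading (finishes hour 4). That puts its earliest start at hour 16; it finishes at 16 + 3 = hour 19.

19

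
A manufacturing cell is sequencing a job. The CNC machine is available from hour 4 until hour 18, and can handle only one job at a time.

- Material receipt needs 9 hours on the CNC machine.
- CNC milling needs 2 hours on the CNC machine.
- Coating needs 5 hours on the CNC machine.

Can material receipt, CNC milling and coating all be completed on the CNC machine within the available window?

The CNC machine window is 18 − 4 = 14 hours.
Running back to back, the jobs need 9 + 2 + 5 = 16 hours on the CNC machine.
Since 16 > 14, they cannot all fit.

No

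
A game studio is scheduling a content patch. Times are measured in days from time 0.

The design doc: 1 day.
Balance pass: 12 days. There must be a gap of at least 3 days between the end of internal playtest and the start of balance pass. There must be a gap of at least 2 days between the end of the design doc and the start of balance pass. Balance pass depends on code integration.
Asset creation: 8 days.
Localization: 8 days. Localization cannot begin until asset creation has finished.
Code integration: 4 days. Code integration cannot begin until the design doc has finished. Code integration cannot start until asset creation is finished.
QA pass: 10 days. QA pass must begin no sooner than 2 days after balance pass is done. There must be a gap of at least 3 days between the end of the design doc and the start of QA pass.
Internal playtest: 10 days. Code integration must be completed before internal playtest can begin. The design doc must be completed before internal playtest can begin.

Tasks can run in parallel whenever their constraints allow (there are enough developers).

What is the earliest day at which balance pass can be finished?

Nothing blocks asset creation, so it runs from day 0 to day 8.
Nothing blocks the design doc, so it runs from day 0 to day 1.
Code integration has to wait for the design doc (finishes day 1); asset creation (finishes day 8). The latest of these is day 8, so code integration runs day 8 to 8 + 4 = day 12.
Internal playtest needs all of code integration (finishes day 12); the design doc (finishes day 1). That puts its earliest start at day 12; it finishes at 12 + 10 = day 22.
Balance pass has to wait for internal playtest (finishes day 22, plus 3-day gap → day 25); the design doc (finishes day 1, plus 2-day gap → day 3); code integration (finishes day 12). The latest of these is day 25, so balance pass runs day 25 to 25 + 12 = day 37.

37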